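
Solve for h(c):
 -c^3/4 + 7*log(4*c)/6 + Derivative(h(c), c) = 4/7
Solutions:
 h(c) = C1 + c^4/16 - 7*c*log(c)/6 - 7*c*log(2)/3 + 73*c/42


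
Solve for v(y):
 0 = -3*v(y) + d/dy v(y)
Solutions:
 v(y) = C1*exp(3*y)


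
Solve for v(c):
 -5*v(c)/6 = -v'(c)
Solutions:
 v(c) = C1*exp(5*c/6)


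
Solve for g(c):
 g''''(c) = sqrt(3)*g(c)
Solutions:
 g(c) = C1*exp(-3^(1/8)*c) + C2*exp(3^(1/8)*c) + C3*sin(3^(1/8)*c) + C4*cos(3^(1/8)*c)


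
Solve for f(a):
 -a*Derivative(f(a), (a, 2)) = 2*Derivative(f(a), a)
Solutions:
 f(a) = C1 + C2/a


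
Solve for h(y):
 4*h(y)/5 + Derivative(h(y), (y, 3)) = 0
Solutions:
 h(y) = C3*exp(-10^(2/3)*y/5) + (C1*sin(10^(2/3)*sqrt(3)*y/10) + C2*cos(10^(2/3)*sqrt(3)*y/10))*exp(10^(2/3)*y/10)


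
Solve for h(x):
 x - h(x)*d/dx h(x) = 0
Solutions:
 h(x) = -sqrt(C1 + x^2)
 h(x) = sqrt(C1 + x^2)


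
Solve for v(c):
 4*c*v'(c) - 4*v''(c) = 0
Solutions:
 v(c) = C1 + C2*erfi(sqrt(2)*c/2)


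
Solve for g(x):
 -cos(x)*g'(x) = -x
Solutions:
 g(x) = C1 + Integral(x/cos(x), x)


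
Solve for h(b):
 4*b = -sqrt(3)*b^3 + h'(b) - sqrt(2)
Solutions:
 h(b) = C1 + sqrt(3)*b^4/4 + 2*b^2 + sqrt(2)*b


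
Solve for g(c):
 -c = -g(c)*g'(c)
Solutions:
 g(c) = -sqrt(C1 + c^2)
 g(c) = sqrt(C1 + c^2)


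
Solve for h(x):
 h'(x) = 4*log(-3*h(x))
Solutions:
 -Integral(1/(log(-_y) + log(3)), (_y, h(x)))/4 = C1 - x


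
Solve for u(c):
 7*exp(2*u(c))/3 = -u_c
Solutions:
 u(c) = log(-sqrt(1/(C1 + 7*c))) - log(2) + log(6)/2
 u(c) = log(1/(C1 + 7*c))/2 - log(2) + log(6)/2


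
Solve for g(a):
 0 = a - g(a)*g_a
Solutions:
 g(a) = -sqrt(C1 + a^2)
 g(a) = sqrt(C1 + a^2)


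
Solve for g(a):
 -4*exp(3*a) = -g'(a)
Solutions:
 g(a) = C1 + 4*exp(3*a)/3


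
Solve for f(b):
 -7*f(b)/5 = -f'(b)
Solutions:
 f(b) = C1*exp(7*b/5)


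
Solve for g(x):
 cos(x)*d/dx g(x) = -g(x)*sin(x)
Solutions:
 g(x) = C1*cos(x)


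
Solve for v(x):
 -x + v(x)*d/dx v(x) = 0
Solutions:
 v(x) = -sqrt(C1 + x^2)
 v(x) = sqrt(C1 + x^2)


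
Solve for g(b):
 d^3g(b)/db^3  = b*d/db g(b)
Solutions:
 g(b) = C1 + Integral(C2*airyai(b) + C3*airybi(b), b)


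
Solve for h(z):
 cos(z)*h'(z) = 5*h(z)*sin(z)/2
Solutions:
 h(z) = C1/cos(z)^(5/2)


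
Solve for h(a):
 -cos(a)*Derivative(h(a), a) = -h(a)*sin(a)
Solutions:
 h(a) = C1/cos(a)


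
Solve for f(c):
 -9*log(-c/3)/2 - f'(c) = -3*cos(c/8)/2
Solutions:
 f(c) = C1 - 9*c*log(-c)/2 + 9*c/2 + 9*c*log(3)/2 + 12*sin(c/8)


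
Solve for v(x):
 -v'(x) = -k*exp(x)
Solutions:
 v(x) = C1 + k*exp(x)


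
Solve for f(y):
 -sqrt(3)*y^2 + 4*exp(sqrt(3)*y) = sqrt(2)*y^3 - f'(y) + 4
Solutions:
 f(y) = C1 + sqrt(2)*y^4/4 + sqrt(3)*y^3/3 + 4*y - 4*sqrt(3)*exp(sqrt(3)*y)/3


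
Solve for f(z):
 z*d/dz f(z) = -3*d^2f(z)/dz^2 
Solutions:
 f(z) = C1 + C2*erf(sqrt(6)*z/6)


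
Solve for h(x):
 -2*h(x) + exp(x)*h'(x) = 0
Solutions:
 h(x) = C1*exp(-2*exp(-x))


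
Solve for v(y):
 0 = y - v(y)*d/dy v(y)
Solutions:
 v(y) = -sqrt(C1 + y^2)
 v(y) = sqrt(C1 + y^2)


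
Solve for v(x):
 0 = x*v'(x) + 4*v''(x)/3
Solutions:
 v(x) = C1 + C2*erf(sqrt(6)*x/4)


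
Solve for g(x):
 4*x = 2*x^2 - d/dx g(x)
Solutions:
 g(x) = C1 + 2*x^3/3 - 2*x^2


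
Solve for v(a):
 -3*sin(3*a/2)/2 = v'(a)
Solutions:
 v(a) = C1 + cos(3*a/2)


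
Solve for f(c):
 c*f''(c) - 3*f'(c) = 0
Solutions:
 f(c) = C1 + C2*c^4


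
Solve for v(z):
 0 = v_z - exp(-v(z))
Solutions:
 v(z) = log(C1 + z)


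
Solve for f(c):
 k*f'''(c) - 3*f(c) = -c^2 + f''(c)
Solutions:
 f(c) = C1*exp(c*(-(sqrt(((81 + 2/k^2)^2 - 4/k^4)/k^2)/2 - 81/(2*k) - 1/k^3)^(1/3) + 1/k - 1/(k^2*(sqrt(((81 + 2/k^2)^2 - 4/k^4)/k^2)/2 - 81/(2*k) - 1/k^3)^(1/3)))/3) + C2*exp(c*((sqrt(((81 + 2/k^2)^2 - 4/k^4)/k^2)/2 - 81/(2*k) - 1/k^3)^(1/3) - sqrt(3)*I*(sqrt(((81 + 2/k^2)^2 - 4/k^4)/k^2)/2 - 81/(2*k) - 1/k^3)^(1/3) + 2/k - 4/(k^2*(-1 + sqrt(3)*I)*(sqrt(((81 + 2/k^2)^2 - 4/k^4)/k^2)/2 - 81/(2*k) - 1/k^3)^(1/3)))/6) + C3*exp(c*((sqrt(((81 + 2/k^2)^2 - 4/k^4)/k^2)/2 - 81/(2*k) - 1/k^3)^(1/3) + sqrt(3)*I*(sqrt(((81 + 2/k^2)^2 - 4/k^4)/k^2)/2 - 81/(2*k) - 1/k^3)^(1/3) + 2/k + 4/(k^2*(1 + sqrt(3)*I)*(sqrt(((81 + 2/k^2)^2 - 4/k^4)/k^2)/2 - 81/(2*k) - 1/k^3)^(1/3)))/6) + c^2/3 - 2/9


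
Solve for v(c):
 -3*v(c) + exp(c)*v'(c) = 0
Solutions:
 v(c) = C1*exp(-3*exp(-c))


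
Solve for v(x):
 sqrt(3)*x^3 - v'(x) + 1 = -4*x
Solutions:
 v(x) = C1 + sqrt(3)*x^4/4 + 2*x^2 + x


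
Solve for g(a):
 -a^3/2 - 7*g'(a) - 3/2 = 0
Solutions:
 g(a) = C1 - a^4/56 - 3*a/14


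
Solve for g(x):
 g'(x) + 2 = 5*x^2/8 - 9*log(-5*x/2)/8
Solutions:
 g(x) = C1 + 5*x^3/24 - 9*x*log(-x)/8 + x*(-9*log(5) - 7 + 9*log(2))/8


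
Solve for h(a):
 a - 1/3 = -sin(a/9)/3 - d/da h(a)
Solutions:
 h(a) = C1 - a^2/2 + a/3 + 3*cos(a/9)


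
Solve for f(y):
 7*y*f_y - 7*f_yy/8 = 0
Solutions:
 f(y) = C1 + C2*erfi(2*y)


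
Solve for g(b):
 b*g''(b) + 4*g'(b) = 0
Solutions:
 g(b) = C1 + C2/b^3


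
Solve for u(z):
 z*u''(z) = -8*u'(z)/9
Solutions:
 u(z) = C1 + C2*z^(1/9)


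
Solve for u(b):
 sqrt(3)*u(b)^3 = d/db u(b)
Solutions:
 u(b) = -sqrt(2)*sqrt(-1/(C1 + sqrt(3)*b))/2
 u(b) = sqrt(2)*sqrt(-1/(C1 + sqrt(3)*b))/2


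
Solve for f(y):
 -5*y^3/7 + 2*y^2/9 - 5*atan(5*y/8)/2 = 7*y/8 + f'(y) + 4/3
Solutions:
 f(y) = C1 - 5*y^4/28 + 2*y^3/27 - 7*y^2/16 - 5*y*atan(5*y/8)/2 - 4*y/3 + 2*log(25*y^2 + 64)


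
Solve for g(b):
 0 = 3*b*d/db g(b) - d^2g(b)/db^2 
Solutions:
 g(b) = C1 + C2*erfi(sqrt(6)*b/2)


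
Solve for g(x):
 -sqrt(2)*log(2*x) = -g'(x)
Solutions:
 g(x) = C1 + sqrt(2)*x*log(x) - sqrt(2)*x + sqrt(2)*x*log(2)


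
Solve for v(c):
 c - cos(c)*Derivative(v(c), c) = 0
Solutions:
 v(c) = C1 + Integral(c/cos(c), c)


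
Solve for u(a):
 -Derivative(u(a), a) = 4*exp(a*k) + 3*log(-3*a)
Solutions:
 u(a) = C1 - 3*a*log(-a) + 3*a*(1 - log(3)) + Piecewise((-4*exp(a*k)/k, Ne(k, 0)), (-4*a, True))


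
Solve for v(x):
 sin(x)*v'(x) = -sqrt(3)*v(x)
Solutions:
 v(x) = C1*(cos(x) + 1)^(sqrt(3)/2)/(cos(x) - 1)^(sqrt(3)/2)


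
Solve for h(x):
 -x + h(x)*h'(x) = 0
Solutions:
 h(x) = -sqrt(C1 + x^2)
 h(x) = sqrt(C1 + x^2)


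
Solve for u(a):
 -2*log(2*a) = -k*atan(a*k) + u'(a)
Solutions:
 u(a) = C1 - 2*a*log(a) - 2*a*log(2) + 2*a + k*Piecewise((a*atan(a*k) - log(a^2*k^2 + 1)/(2*k), Ne(k, 0)), (0, True))


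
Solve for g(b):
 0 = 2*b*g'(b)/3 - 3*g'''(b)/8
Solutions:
 g(b) = C1 + Integral(C2*airyai(2*6^(1/3)*b/3) + C3*airybi(2*6^(1/3)*b/3), b)


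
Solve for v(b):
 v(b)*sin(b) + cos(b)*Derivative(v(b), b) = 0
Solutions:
 v(b) = C1*cos(b)


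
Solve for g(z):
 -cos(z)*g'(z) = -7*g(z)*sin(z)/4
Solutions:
 g(z) = C1/cos(z)^(7/4)


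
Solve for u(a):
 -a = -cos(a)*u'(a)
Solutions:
 u(a) = C1 + Integral(a/cos(a), a)


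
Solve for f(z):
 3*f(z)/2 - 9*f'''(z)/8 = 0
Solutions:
 f(z) = C3*exp(6^(2/3)*z/3) + (C1*sin(2^(2/3)*3^(1/6)*z/2) + C2*cos(2^(2/3)*3^(1/6)*z/2))*exp(-6^(2/3)*z/6)


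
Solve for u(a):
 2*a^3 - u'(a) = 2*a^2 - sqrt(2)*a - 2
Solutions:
 u(a) = C1 + a^4/2 - 2*a^3/3 + sqrt(2)*a^2/2 + 2*a


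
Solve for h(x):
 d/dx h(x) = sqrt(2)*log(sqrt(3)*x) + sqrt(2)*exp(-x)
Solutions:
 h(x) = C1 + sqrt(2)*x*log(x) + sqrt(2)*x*(-1 + log(3)/2) - sqrt(2)*exp(-x)


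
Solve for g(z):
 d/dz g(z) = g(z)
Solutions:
 g(z) = C1*exp(z)


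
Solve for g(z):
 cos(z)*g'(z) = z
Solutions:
 g(z) = C1 + Integral(z/cos(z), z)


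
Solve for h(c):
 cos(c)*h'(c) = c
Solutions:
 h(c) = C1 + Integral(c/cos(c), c)


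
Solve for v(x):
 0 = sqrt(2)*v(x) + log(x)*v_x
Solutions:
 v(x) = C1*exp(-sqrt(2)*li(x))


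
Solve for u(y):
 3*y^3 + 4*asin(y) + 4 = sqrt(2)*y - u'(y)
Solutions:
 u(y) = C1 - 3*y^4/4 + sqrt(2)*y^2/2 - 4*y*asin(y) - 4*y - 4*sqrt(1 - y^2)


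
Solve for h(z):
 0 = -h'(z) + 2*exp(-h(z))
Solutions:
 h(z) = log(C1 + 2*z)


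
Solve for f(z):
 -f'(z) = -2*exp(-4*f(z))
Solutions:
 f(z) = log(-I*(C1 + 8*z)^(1/4))
 f(z) = log(I*(C1 + 8*z)^(1/4))
 f(z) = log(-(C1 + 8*z)^(1/4))
 f(z) = log(C1 + 8*z)/4


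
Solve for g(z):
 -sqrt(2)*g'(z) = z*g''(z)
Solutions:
 g(z) = C1 + C2*z^(1 - sqrt(2))


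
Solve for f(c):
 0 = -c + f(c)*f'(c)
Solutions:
 f(c) = -sqrt(C1 + c^2)
 f(c) = sqrt(C1 + c^2)


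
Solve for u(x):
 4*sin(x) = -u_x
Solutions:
 u(x) = C1 + 4*cos(x)


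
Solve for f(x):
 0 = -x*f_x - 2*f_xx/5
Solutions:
 f(x) = C1 + C2*erf(sqrt(5)*x/2)


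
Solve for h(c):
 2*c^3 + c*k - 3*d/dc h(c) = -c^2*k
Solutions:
 h(c) = C1 + c^4/6 + c^3*k/9 + c^2*k/6


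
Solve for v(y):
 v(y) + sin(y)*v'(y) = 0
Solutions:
 v(y) = C1*sqrt(cos(y) + 1)/sqrt(cos(y) - 1)


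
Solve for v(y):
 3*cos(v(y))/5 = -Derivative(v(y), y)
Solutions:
 3*y/5 - log(sin(v(y)) - 1)/2 + log(sin(v(y)) + 1)/2 = C1


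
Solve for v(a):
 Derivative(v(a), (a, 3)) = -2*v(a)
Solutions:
 v(a) = C3*exp(-2^(1/3)*a) + (C1*sin(2^(1/3)*sqrt(3)*a/2) + C2*cos(2^(1/3)*sqrt(3)*a/2))*exp(2^(1/3)*a/2)


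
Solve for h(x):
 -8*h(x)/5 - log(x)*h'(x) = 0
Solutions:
 h(x) = C1*exp(-8*li(x)/5)


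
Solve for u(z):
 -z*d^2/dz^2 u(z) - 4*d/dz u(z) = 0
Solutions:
 u(z) = C1 + C2/z^3


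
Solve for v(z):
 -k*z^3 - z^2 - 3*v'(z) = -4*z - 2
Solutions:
 v(z) = C1 - k*z^4/12 - z^3/9 + 2*z^2/3 + 2*z/3


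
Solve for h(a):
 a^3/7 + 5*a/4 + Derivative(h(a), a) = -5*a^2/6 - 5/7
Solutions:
 h(a) = C1 - a^4/28 - 5*a^3/18 - 5*a^2/8 - 5*a/7


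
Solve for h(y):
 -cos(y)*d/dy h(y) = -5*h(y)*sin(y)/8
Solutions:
 h(y) = C1/cos(y)^(5/8)


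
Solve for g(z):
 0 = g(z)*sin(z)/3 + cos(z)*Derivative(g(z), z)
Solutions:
 g(z) = C1*cos(z)^(1/3)


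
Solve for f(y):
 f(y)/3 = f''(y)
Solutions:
 f(y) = C1*exp(-sqrt(3)*y/3) + C2*exp(sqrt(3)*y/3)


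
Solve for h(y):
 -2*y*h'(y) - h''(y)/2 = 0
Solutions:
 h(y) = C1 + C2*erf(sqrt(2)*y)


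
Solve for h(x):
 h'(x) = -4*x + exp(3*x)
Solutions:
 h(x) = C1 - 2*x^2 + exp(3*x)/3


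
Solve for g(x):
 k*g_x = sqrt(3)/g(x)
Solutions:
 g(x) = -sqrt(C1 + 2*sqrt(3)*x/k)
 g(x) = sqrt(C1 + 2*sqrt(3)*x/k)


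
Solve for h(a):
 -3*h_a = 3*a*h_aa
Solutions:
 h(a) = C1 + C2*log(a)


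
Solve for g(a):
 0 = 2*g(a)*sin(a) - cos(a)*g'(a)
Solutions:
 g(a) = C1/cos(a)^2


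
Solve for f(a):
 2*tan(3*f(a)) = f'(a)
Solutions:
 f(a) = -asin(C1*exp(6*a))/3 + pi/3
 f(a) = asin(C1*exp(6*a))/3


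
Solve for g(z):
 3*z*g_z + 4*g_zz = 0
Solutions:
 g(z) = C1 + C2*erf(sqrt(6)*z/4)


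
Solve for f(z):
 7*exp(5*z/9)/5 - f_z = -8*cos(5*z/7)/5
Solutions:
 f(z) = C1 + 63*exp(5*z/9)/25 + 56*sin(5*z/7)/25


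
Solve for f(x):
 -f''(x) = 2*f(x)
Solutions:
 f(x) = C1*sin(sqrt(2)*x) + C2*cos(sqrt(2)*x)


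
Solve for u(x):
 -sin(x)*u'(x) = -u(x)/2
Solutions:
 u(x) = C1*(cos(x) - 1)^(1/4)/(cos(x) + 1)^(1/4)


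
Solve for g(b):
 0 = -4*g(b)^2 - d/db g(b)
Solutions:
 g(b) = 1/(C1 + 4*b)


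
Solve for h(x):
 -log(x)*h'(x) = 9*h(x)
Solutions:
 h(x) = C1*exp(-9*li(x))


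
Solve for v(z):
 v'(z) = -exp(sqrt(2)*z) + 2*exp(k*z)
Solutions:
 v(z) = C1 - sqrt(2)*exp(sqrt(2)*z)/2 + 2*exp(k*z)/k


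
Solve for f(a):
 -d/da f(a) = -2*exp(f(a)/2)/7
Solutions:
 f(a) = 2*log(-1/(C1 + 2*a)) + 2*log(14)


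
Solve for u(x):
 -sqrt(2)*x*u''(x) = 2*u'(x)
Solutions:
 u(x) = C1 + C2*x^(1 - sqrt(2))


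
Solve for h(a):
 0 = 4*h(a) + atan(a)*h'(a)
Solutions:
 h(a) = C1*exp(-4*Integral(1/atan(a), a))


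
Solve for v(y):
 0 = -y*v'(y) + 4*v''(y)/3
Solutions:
 v(y) = C1 + C2*erfi(sqrt(6)*y/4)


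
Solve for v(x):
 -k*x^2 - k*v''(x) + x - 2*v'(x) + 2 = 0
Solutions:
 v(x) = C1 + C2*exp(-2*x/k) - k^3*x/4 + k^2*x^2/4 - k*x^3/6 - k*x/4 + x^2/4 + x


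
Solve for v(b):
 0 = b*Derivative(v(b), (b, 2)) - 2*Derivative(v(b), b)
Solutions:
 v(b) = C1 + C2*b^3


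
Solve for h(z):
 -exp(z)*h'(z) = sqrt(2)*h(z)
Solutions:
 h(z) = C1*exp(sqrt(2)*exp(-z))


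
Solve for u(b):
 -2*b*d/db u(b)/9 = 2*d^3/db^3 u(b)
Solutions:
 u(b) = C1 + Integral(C2*airyai(-3^(1/3)*b/3) + C3*airybi(-3^(1/3)*b/3), b)


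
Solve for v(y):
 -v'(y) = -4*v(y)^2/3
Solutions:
 v(y) = -3/(C1 + 4*y)


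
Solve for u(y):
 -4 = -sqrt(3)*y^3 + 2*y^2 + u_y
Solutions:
 u(y) = C1 + sqrt(3)*y^4/4 - 2*y^3/3 - 4*y


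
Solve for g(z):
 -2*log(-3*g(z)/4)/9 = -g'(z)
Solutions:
 -9*Integral(1/(log(-_y) - 2*log(2) + log(3)), (_y, g(z)))/2 = C1 - z


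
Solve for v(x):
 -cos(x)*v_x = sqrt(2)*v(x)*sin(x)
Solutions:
 v(x) = C1*cos(x)^(sqrt(2))


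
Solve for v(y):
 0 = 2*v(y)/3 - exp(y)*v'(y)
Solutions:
 v(y) = C1*exp(-2*exp(-y)/3)


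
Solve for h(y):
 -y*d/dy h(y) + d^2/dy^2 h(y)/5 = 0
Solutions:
 h(y) = C1 + C2*erfi(sqrt(10)*y/2)


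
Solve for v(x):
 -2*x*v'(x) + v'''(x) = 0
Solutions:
 v(x) = C1 + Integral(C2*airyai(2^(1/3)*x) + C3*airybi(2^(1/3)*x), x)


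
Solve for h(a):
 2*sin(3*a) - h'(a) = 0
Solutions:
 h(a) = C1 - 2*cos(3*a)/3


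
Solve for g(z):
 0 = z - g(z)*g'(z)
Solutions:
 g(z) = -sqrt(C1 + z^2)
 g(z) = sqrt(C1 + z^2)


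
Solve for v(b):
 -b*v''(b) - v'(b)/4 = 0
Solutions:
 v(b) = C1 + C2*b^(3/4)


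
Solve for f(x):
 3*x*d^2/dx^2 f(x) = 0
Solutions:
 f(x) = C1 + C2*x


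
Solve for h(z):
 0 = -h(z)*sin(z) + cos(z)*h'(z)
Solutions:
 h(z) = C1/cos(z)


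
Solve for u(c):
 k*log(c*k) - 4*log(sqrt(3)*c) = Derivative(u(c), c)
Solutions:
 u(c) = C1 + c*(k - 4)*log(c) + c*(k*log(k) - k - 2*log(3) + 4)


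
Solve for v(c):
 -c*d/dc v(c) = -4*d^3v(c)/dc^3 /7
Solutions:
 v(c) = C1 + Integral(C2*airyai(14^(1/3)*c/2) + C3*airybi(14^(1/3)*c/2), c)


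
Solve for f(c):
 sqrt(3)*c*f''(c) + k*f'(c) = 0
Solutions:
 f(c) = C1 + c^(-sqrt(3)*re(k)/3 + 1)*(C2*sin(sqrt(3)*log(c)*Abs(im(k))/3) + C3*cos(sqrt(3)*log(c)*im(k)/3))


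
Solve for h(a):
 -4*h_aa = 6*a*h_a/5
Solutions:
 h(a) = C1 + C2*erf(sqrt(15)*a/10)


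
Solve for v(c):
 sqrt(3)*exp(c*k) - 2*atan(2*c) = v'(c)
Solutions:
 v(c) = C1 - 2*c*atan(2*c) + sqrt(3)*Piecewise((exp(c*k)/k, Ne(k, 0)), (c, True)) + log(4*c^2 + 1)/2


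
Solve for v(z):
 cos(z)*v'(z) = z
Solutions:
 v(z) = C1 + Integral(z/cos(z), z)


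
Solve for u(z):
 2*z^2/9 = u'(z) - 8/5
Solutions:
 u(z) = C1 + 2*z^3/27 + 8*z/5


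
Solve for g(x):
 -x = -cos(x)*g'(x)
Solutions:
 g(x) = C1 + Integral(x/cos(x), x)


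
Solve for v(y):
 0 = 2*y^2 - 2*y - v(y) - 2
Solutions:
 v(y) = 2*y^2 - 2*y - 2


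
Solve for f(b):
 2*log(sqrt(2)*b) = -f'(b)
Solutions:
 f(b) = C1 - 2*b*log(b) - b*log(2) + 2*b


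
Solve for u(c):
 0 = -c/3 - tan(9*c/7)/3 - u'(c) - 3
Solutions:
 u(c) = C1 - c^2/6 - 3*c + 7*log(cos(9*c/7))/27


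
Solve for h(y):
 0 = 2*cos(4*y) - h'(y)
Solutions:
 h(y) = C1 + sin(4*y)/2


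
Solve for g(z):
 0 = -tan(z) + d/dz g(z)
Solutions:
 g(z) = C1 - log(cos(z))


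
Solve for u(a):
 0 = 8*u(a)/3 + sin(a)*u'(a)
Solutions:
 u(a) = C1*(cos(a) + 1)^(4/3)/(cos(a) - 1)^(4/3)


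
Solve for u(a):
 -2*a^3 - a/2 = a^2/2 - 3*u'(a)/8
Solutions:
 u(a) = C1 + 4*a^4/3 + 4*a^3/9 + 2*a^2/3


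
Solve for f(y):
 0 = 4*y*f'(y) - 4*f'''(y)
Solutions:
 f(y) = C1 + Integral(C2*airyai(y) + C3*airybi(y), y)


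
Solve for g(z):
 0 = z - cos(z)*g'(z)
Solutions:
 g(z) = C1 + Integral(z/cos(z), z)


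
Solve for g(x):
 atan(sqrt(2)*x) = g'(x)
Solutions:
 g(x) = C1 + x*atan(sqrt(2)*x) - sqrt(2)*log(2*x^2 + 1)/4


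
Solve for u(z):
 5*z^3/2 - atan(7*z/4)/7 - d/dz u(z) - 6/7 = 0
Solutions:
 u(z) = C1 + 5*z^4/8 - z*atan(7*z/4)/7 - 6*z/7 + 2*log(49*z^2 + 16)/49


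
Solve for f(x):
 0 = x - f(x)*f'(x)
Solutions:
 f(x) = -sqrt(C1 + x^2)
 f(x) = sqrt(C1 + x^2)


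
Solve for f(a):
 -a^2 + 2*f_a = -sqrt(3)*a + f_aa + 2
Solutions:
 f(a) = C1 + C2*exp(2*a) + a^3/6 - sqrt(3)*a^2/4 + a^2/4 - sqrt(3)*a/4 + 5*a/4


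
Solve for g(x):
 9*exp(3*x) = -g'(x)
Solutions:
 g(x) = C1 - 3*exp(3*x)


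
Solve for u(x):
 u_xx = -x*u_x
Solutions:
 u(x) = C1 + C2*erf(sqrt(2)*x/2)


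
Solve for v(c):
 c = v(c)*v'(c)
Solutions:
 v(c) = -sqrt(C1 + c^2)
 v(c) = sqrt(C1 + c^2)


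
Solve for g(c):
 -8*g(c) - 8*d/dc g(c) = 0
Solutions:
 g(c) = C1*exp(-c)


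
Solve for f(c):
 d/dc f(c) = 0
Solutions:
 f(c) = C1


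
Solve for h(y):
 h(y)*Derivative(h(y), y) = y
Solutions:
 h(y) = -sqrt(C1 + y^2)
 h(y) = sqrt(C1 + y^2)


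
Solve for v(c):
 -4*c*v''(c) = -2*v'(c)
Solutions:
 v(c) = C1 + C2*c^(3/2)


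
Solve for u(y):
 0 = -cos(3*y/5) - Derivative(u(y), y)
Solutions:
 u(y) = C1 - 5*sin(3*y/5)/3


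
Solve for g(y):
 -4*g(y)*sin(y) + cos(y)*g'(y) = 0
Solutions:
 g(y) = C1/cos(y)^4


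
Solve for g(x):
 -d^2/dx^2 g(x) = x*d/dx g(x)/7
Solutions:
 g(x) = C1 + C2*erf(sqrt(14)*x/14)


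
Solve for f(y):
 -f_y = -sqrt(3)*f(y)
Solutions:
 f(y) = C1*exp(sqrt(3)*y)


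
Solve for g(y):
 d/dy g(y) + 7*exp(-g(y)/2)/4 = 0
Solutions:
 g(y) = 2*log(C1 - 7*y/8)


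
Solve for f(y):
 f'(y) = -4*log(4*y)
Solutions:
 f(y) = C1 - 4*y*log(y) - y*log(256) + 4*y


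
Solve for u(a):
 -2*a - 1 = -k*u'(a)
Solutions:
 u(a) = C1 + a^2/k + a/k


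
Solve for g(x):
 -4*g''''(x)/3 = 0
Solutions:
 g(x) = C1 + C2*x + C3*x^2 + C4*x^3


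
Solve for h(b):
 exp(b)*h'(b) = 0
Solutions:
 h(b) = C1


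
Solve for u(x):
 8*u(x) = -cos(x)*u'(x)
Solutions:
 u(x) = C1*(sin(x)^4 - 4*sin(x)^3 + 6*sin(x)^2 - 4*sin(x) + 1)/(sin(x)^4 + 4*sin(x)^3 + 6*sin(x)^2 + 4*sin(x) + 1)


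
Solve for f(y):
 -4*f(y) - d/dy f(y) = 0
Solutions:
 f(y) = C1*exp(-4*y)


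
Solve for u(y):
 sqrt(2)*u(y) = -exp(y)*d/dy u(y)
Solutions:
 u(y) = C1*exp(sqrt(2)*exp(-y))


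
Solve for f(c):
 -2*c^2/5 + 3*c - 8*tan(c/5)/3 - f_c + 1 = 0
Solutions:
 f(c) = C1 - 2*c^3/15 + 3*c^2/2 + c + 40*log(cos(c/5))/3


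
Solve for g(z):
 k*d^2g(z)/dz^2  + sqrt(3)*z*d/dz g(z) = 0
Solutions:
 g(z) = C1 + C2*sqrt(k)*erf(sqrt(2)*3^(1/4)*z*sqrt(1/k)/2)


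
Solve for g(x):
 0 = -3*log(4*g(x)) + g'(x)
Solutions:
 -Integral(1/(log(_y) + 2*log(2)), (_y, g(x)))/3 = C1 - x


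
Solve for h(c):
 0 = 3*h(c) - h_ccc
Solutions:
 h(c) = C3*exp(3^(1/3)*c) + (C1*sin(3^(5/6)*c/2) + C2*cos(3^(5/6)*c/2))*exp(-3^(1/3)*c/2)


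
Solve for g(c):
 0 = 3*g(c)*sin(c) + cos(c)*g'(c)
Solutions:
 g(c) = C1*cos(c)^3


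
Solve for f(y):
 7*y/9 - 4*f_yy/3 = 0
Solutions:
 f(y) = C1 + C2*y + 7*y^3/72


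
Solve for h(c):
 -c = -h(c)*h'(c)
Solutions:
 h(c) = -sqrt(C1 + c^2)
 h(c) = sqrt(C1 + c^2)


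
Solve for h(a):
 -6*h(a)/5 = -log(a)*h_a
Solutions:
 h(a) = C1*exp(6*li(a)/5)


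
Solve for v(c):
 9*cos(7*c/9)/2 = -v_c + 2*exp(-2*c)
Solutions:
 v(c) = C1 - 81*sin(7*c/9)/14 - exp(-2*c)


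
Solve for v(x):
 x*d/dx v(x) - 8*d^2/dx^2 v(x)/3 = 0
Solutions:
 v(x) = C1 + C2*erfi(sqrt(3)*x/4)


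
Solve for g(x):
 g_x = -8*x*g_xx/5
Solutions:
 g(x) = C1 + C2*x^(3/8)


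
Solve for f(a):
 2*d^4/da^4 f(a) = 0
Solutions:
 f(a) = C1 + C2*a + C3*a^2 + C4*a^3


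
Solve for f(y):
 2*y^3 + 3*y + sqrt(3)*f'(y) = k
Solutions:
 f(y) = C1 + sqrt(3)*k*y/3 - sqrt(3)*y^4/6 - sqrt(3)*y^2/2


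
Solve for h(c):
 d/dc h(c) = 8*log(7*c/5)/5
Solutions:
 h(c) = C1 + 8*c*log(c)/5 - 8*c*log(5)/5 - 8*c/5 + 8*c*log(7)/5


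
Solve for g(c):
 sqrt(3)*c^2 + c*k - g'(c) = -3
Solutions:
 g(c) = C1 + sqrt(3)*c^3/3 + c^2*k/2 + 3*c


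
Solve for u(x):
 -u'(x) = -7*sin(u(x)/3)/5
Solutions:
 -7*x/5 + 3*log(cos(u(x)/3) - 1)/2 - 3*log(cos(u(x)/3) + 1)/2 = C1


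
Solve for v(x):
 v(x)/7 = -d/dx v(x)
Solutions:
 v(x) = C1*exp(-x/7)


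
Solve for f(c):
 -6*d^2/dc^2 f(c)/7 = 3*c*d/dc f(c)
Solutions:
 f(c) = C1 + C2*erf(sqrt(7)*c/2)


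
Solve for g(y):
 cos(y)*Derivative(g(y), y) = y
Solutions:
 g(y) = C1 + Integral(y/cos(y), y)


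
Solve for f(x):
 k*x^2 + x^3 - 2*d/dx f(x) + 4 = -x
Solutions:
 f(x) = C1 + k*x^3/6 + x^4/8 + x^2/4 + 2*x


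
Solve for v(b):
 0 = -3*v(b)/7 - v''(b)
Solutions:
 v(b) = C1*sin(sqrt(21)*b/7) + C2*cos(sqrt(21)*b/7)


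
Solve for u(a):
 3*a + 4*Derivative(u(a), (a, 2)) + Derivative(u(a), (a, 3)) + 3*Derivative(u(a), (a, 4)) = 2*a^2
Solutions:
 u(a) = C1 + C2*a + a^4/24 - a^3/6 - a^2/4 + (C3*sin(sqrt(47)*a/6) + C4*cos(sqrt(47)*a/6))*exp(-a/6)


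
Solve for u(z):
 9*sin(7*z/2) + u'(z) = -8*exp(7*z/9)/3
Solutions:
 u(z) = C1 - 24*exp(7*z/9)/7 + 18*cos(7*z/2)/7


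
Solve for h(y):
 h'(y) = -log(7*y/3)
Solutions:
 h(y) = C1 - y*log(y) + y*log(3/7) + y


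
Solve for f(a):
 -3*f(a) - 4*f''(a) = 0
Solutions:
 f(a) = C1*sin(sqrt(3)*a/2) + C2*cos(sqrt(3)*a/2)


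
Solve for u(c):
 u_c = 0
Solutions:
 u(c) = C1


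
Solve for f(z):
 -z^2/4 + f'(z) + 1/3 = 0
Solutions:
 f(z) = C1 + z^3/12 - z/3


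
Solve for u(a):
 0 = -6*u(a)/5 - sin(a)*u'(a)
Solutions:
 u(a) = C1*(cos(a) + 1)^(3/5)/(cos(a) - 1)^(3/5)


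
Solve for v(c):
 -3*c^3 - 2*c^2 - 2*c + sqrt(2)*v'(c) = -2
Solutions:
 v(c) = C1 + 3*sqrt(2)*c^4/8 + sqrt(2)*c^3/3 + sqrt(2)*c^2/2 - sqrt(2)*c


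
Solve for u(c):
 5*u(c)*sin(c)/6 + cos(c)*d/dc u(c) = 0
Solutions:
 u(c) = C1*cos(c)^(5/6)


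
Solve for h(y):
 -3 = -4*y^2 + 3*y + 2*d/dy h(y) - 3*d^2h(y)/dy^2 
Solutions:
 h(y) = C1 + C2*exp(2*y/3) + 2*y^3/3 + 9*y^2/4 + 21*y/4


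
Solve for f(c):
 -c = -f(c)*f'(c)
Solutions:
 f(c) = -sqrt(C1 + c^2)
 f(c) = sqrt(C1 + c^2)


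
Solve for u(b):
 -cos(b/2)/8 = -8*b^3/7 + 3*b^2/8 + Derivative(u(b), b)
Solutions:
 u(b) = C1 + 2*b^4/7 - b^3/8 - sin(b/2)/4


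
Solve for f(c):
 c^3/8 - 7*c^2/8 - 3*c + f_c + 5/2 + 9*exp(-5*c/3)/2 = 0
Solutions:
 f(c) = C1 - c^4/32 + 7*c^3/24 + 3*c^2/2 - 5*c/2 + 27*exp(-5*c/3)/10


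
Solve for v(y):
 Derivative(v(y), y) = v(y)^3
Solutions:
 v(y) = -sqrt(2)*sqrt(-1/(C1 + y))/2
 v(y) = sqrt(2)*sqrt(-1/(C1 + y))/2


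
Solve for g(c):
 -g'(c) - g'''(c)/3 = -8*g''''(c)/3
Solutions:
 g(c) = C1 + C2*exp(c*(-(72*sqrt(1297) + 2593)^(1/3) - 1/(72*sqrt(1297) + 2593)^(1/3) + 2)/48)*sin(sqrt(3)*c*(-(72*sqrt(1297) + 2593)^(1/3) + (72*sqrt(1297) + 2593)^(-1/3))/48) + C3*exp(c*(-(72*sqrt(1297) + 2593)^(1/3) - 1/(72*sqrt(1297) + 2593)^(1/3) + 2)/48)*cos(sqrt(3)*c*(-(72*sqrt(1297) + 2593)^(1/3) + (72*sqrt(1297) + 2593)^(-1/3))/48) + C4*exp(c*((72*sqrt(1297) + 2593)^(-1/3) + 1 + (72*sqrt(1297) + 2593)^(1/3))/24)


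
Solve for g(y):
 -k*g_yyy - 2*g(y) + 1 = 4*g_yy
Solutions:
 g(y) = C1*exp(-y*((sqrt(((27 + 64/k^2)^2 - 4096/k^4)/k^2) + 27/k + 64/k^3)^(1/3) + 4/k + 16/(k^2*(sqrt(((27 + 64/k^2)^2 - 4096/k^4)/k^2) + 27/k + 64/k^3)^(1/3)))/3) + C2*exp(y*((sqrt(((27 + 64/k^2)^2 - 4096/k^4)/k^2) + 27/k + 64/k^3)^(1/3) - sqrt(3)*I*(sqrt(((27 + 64/k^2)^2 - 4096/k^4)/k^2) + 27/k + 64/k^3)^(1/3) - 8/k - 64/(k^2*(-1 + sqrt(3)*I)*(sqrt(((27 + 64/k^2)^2 - 4096/k^4)/k^2) + 27/k + 64/k^3)^(1/3)))/6) + C3*exp(y*((sqrt(((27 + 64/k^2)^2 - 4096/k^4)/k^2) + 27/k + 64/k^3)^(1/3) + sqrt(3)*I*(sqrt(((27 + 64/k^2)^2 - 4096/k^4)/k^2) + 27/k + 64/k^3)^(1/3) - 8/k + 64/(k^2*(1 + sqrt(3)*I)*(sqrt(((27 + 64/k^2)^2 - 4096/k^4)/k^2) + 27/k + 64/k^3)^(1/3)))/6) + 1/2


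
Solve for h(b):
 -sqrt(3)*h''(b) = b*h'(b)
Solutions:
 h(b) = C1 + C2*erf(sqrt(2)*3^(3/4)*b/6)


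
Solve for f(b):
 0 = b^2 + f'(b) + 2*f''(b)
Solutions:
 f(b) = C1 + C2*exp(-b/2) - b^3/3 + 2*b^2 - 8*b


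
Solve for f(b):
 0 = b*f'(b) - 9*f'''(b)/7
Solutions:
 f(b) = C1 + Integral(C2*airyai(21^(1/3)*b/3) + C3*airybi(21^(1/3)*b/3), b)


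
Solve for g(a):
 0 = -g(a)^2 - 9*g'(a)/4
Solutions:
 g(a) = 9/(C1 + 4*a)


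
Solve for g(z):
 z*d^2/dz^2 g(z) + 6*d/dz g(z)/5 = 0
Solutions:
 g(z) = C1 + C2/z^(1/5)


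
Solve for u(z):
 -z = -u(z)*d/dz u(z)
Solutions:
 u(z) = -sqrt(C1 + z^2)
 u(z) = sqrt(C1 + z^2)


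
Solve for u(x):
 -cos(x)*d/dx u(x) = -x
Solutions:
 u(x) = C1 + Integral(x/cos(x), x)


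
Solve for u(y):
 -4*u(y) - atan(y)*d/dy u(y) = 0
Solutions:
 u(y) = C1*exp(-4*Integral(1/atan(y), y))


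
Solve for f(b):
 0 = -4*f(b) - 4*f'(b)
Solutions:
 f(b) = C1*exp(-b)


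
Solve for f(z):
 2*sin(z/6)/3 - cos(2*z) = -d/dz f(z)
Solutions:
 f(z) = C1 + sin(2*z)/2 + 4*cos(z/6)


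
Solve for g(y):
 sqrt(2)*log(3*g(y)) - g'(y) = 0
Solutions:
 -sqrt(2)*Integral(1/(log(_y) + log(3)), (_y, g(y)))/2 = C1 - y


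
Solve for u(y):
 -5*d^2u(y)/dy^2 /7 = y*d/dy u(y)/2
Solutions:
 u(y) = C1 + C2*erf(sqrt(35)*y/10)


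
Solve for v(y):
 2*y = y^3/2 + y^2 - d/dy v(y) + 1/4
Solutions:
 v(y) = C1 + y^4/8 + y^3/3 - y^2 + y/4


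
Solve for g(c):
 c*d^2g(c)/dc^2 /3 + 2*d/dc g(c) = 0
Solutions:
 g(c) = C1 + C2/c^5


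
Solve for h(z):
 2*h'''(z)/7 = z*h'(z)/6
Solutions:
 h(z) = C1 + Integral(C2*airyai(126^(1/3)*z/6) + C3*airybi(126^(1/3)*z/6), z)


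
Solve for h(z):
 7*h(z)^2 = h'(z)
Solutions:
 h(z) = -1/(C1 + 7*z)


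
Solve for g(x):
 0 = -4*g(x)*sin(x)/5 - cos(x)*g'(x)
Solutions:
 g(x) = C1*cos(x)^(4/5)


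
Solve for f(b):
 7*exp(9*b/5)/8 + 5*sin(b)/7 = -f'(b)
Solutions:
 f(b) = C1 - 35*exp(9*b/5)/72 + 5*cos(b)/7


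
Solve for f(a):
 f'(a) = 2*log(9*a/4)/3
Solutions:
 f(a) = C1 + 2*a*log(a)/3 - 4*a*log(2)/3 - 2*a/3 + 4*a*log(3)/3


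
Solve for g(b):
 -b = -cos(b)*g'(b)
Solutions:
 g(b) = C1 + Integral(b/cos(b), b)


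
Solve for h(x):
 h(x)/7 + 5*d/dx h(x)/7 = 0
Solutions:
 h(x) = C1*exp(-x/5)


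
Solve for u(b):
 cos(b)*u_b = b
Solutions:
 u(b) = C1 + Integral(b/cos(b), b)


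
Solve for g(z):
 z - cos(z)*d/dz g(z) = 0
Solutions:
 g(z) = C1 + Integral(z/cos(z), z)


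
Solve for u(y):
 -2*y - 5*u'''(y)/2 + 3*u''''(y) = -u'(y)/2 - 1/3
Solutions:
 u(y) = C1 + C2*exp(y*(25/(18*sqrt(354) + 361)^(1/3) + (18*sqrt(354) + 361)^(1/3) + 10)/36)*sin(sqrt(3)*y*(-(18*sqrt(354) + 361)^(1/3) + 25/(18*sqrt(354) + 361)^(1/3))/36) + C3*exp(y*(25/(18*sqrt(354) + 361)^(1/3) + (18*sqrt(354) + 361)^(1/3) + 10)/36)*cos(sqrt(3)*y*(-(18*sqrt(354) + 361)^(1/3) + 25/(18*sqrt(354) + 361)^(1/3))/36) + C4*exp(y*(-(18*sqrt(354) + 361)^(1/3) - 25/(18*sqrt(354) + 361)^(1/3) + 5)/18) + 2*y^2 - 2*y/3


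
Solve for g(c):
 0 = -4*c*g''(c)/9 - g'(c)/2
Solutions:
 g(c) = C1 + C2/c^(1/8)


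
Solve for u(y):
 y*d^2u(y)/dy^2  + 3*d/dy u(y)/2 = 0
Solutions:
 u(y) = C1 + C2/sqrt(y)


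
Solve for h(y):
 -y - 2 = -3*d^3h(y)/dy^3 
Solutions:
 h(y) = C1 + C2*y + C3*y^2 + y^4/72 + y^3/9


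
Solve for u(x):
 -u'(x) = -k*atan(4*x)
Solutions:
 u(x) = C1 + k*(x*atan(4*x) - log(16*x^2 + 1)/8)


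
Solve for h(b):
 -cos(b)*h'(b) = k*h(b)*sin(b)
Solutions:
 h(b) = C1*exp(k*log(cos(b)))


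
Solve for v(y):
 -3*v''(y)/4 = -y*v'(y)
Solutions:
 v(y) = C1 + C2*erfi(sqrt(6)*y/3)


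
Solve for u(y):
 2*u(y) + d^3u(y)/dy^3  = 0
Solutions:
 u(y) = C3*exp(-2^(1/3)*y) + (C1*sin(2^(1/3)*sqrt(3)*y/2) + C2*cos(2^(1/3)*sqrt(3)*y/2))*exp(2^(1/3)*y/2)


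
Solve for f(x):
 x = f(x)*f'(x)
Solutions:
 f(x) = -sqrt(C1 + x^2)
 f(x) = sqrt(C1 + x^2)


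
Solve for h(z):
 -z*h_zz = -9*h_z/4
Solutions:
 h(z) = C1 + C2*z^(13/4)


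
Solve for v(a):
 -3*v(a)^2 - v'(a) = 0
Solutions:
 v(a) = 1/(C1 + 3*a)


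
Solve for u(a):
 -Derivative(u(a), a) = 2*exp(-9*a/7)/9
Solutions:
 u(a) = C1 + 14*exp(-9*a/7)/81


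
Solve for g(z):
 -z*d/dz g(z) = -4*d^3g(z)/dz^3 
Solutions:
 g(z) = C1 + Integral(C2*airyai(2^(1/3)*z/2) + C3*airybi(2^(1/3)*z/2), z)


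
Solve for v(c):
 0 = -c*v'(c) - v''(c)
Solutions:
 v(c) = C1 + C2*erf(sqrt(2)*c/2)


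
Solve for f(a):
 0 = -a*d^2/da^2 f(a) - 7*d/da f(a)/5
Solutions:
 f(a) = C1 + C2/a^(2/5)


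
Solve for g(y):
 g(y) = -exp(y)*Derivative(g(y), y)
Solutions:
 g(y) = C1*exp(exp(-y))


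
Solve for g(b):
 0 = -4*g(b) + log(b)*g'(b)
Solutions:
 g(b) = C1*exp(4*li(b))


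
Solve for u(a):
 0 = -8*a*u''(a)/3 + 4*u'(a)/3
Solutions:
 u(a) = C1 + C2*a^(3/2)


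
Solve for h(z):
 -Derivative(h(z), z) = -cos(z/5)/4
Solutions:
 h(z) = C1 + 5*sin(z/5)/4


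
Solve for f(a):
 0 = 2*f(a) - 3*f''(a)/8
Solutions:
 f(a) = C1*exp(-4*sqrt(3)*a/3) + C2*exp(4*sqrt(3)*a/3)


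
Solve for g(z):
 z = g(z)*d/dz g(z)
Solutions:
 g(z) = -sqrt(C1 + z^2)
 g(z) = sqrt(C1 + z^2)


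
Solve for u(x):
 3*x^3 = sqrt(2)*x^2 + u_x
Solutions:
 u(x) = C1 + 3*x^4/4 - sqrt(2)*x^3/3


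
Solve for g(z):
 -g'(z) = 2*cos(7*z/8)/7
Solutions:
 g(z) = C1 - 16*sin(7*z/8)/49


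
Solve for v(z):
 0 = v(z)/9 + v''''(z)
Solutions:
 v(z) = (C1*sin(sqrt(6)*z/6) + C2*cos(sqrt(6)*z/6))*exp(-sqrt(6)*z/6) + (C3*sin(sqrt(6)*z/6) + C4*cos(sqrt(6)*z/6))*exp(sqrt(6)*z/6)


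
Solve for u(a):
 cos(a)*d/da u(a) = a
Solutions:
 u(a) = C1 + Integral(a/cos(a), a)


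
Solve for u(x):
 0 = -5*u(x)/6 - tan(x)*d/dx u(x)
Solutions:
 u(x) = C1/sin(x)^(5/6)


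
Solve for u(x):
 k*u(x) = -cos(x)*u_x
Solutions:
 u(x) = C1*exp(k*(log(sin(x) - 1) - log(sin(x) + 1))/2)


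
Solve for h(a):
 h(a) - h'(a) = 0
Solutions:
 h(a) = C1*exp(a)


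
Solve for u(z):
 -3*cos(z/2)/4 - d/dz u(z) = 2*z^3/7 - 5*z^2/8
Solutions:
 u(z) = C1 - z^4/14 + 5*z^3/24 - 3*sin(z/2)/2


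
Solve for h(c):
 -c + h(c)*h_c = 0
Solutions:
 h(c) = -sqrt(C1 + c^2)
 h(c) = sqrt(C1 + c^2)


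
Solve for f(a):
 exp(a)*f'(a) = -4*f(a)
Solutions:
 f(a) = C1*exp(4*exp(-a))


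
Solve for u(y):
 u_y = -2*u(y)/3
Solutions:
 u(y) = C1*exp(-2*y/3)


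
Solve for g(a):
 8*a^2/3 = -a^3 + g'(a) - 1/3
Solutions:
 g(a) = C1 + a^4/4 + 8*a^3/9 + a/3


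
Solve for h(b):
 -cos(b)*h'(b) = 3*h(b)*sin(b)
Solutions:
 h(b) = C1*cos(b)^3


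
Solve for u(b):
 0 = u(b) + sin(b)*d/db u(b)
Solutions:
 u(b) = C1*sqrt(cos(b) + 1)/sqrt(cos(b) - 1)


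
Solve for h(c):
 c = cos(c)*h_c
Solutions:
 h(c) = C1 + Integral(c/cos(c), c)


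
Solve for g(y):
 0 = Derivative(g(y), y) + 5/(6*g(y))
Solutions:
 g(y) = -sqrt(C1 - 15*y)/3
 g(y) = sqrt(C1 - 15*y)/3


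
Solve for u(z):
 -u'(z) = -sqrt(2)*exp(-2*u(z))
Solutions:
 u(z) = log(-sqrt(C1 + 2*sqrt(2)*z))
 u(z) = log(C1 + 2*sqrt(2)*z)/2


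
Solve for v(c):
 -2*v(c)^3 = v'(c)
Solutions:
 v(c) = -sqrt(2)*sqrt(-1/(C1 - 2*c))/2
 v(c) = sqrt(2)*sqrt(-1/(C1 - 2*c))/2


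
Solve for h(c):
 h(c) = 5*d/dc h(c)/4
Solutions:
 h(c) = C1*exp(4*c/5)


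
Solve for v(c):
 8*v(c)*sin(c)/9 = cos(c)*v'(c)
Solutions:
 v(c) = C1/cos(c)^(8/9)


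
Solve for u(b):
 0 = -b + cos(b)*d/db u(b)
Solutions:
 u(b) = C1 + Integral(b/cos(b), b)


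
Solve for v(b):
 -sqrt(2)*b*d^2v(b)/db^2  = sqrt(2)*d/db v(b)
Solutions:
 v(b) = C1 + C2*log(b)


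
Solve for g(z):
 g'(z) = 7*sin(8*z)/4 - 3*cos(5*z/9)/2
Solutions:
 g(z) = C1 - 27*sin(5*z/9)/10 - 7*cos(8*z)/32


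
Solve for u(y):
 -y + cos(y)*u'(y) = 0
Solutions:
 u(y) = C1 + Integral(y/cos(y), y)


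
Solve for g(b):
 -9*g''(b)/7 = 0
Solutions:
 g(b) = C1 + C2*b


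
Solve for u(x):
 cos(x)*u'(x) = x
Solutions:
 u(x) = C1 + Integral(x/cos(x), x)


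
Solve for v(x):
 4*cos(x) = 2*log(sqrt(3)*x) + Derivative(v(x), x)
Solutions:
 v(x) = C1 - 2*x*log(x) - x*log(3) + 2*x + 4*sin(x)


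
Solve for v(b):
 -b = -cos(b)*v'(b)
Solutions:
 v(b) = C1 + Integral(b/cos(b), b)


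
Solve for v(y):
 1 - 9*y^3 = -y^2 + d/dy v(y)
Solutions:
 v(y) = C1 - 9*y^4/4 + y^3/3 + y


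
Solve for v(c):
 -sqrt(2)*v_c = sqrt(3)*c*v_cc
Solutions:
 v(c) = C1 + C2*c^(1 - sqrt(6)/3)


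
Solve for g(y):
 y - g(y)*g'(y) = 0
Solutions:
 g(y) = -sqrt(C1 + y^2)
 g(y) = sqrt(C1 + y^2)


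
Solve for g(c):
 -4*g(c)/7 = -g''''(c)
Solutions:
 g(c) = C1*exp(-sqrt(2)*7^(3/4)*c/7) + C2*exp(sqrt(2)*7^(3/4)*c/7) + C3*sin(sqrt(2)*7^(3/4)*c/7) + C4*cos(sqrt(2)*7^(3/4)*c/7)


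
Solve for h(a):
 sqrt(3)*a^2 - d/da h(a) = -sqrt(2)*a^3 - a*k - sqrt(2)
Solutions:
 h(a) = C1 + sqrt(2)*a^4/4 + sqrt(3)*a^3/3 + a^2*k/2 + sqrt(2)*a


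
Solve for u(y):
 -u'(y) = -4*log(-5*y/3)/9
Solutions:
 u(y) = C1 + 4*y*log(-y)/9 + 4*y*(-log(3) - 1 + log(5))/9


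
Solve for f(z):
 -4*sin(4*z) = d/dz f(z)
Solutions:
 f(z) = C1 + cos(4*z)


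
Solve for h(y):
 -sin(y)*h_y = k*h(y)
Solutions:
 h(y) = C1*exp(k*(-log(cos(y) - 1) + log(cos(y) + 1))/2)


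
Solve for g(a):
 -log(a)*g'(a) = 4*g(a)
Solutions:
 g(a) = C1*exp(-4*li(a))


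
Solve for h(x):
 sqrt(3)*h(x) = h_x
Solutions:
 h(x) = C1*exp(sqrt(3)*x)


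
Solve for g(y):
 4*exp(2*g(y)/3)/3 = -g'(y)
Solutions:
 g(y) = 3*log(-sqrt(-1/(C1 - 4*y))) - 3*log(2)/2 + 3*log(3)
 g(y) = 3*log(-1/(C1 - 4*y))/2 - 3*log(2)/2 + 3*log(3)


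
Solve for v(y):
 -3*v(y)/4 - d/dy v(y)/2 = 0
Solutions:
 v(y) = C1*exp(-3*y/2)


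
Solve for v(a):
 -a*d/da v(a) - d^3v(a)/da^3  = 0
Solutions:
 v(a) = C1 + Integral(C2*airyai(-a) + C3*airybi(-a), a)


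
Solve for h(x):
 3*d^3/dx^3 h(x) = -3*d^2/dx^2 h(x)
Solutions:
 h(x) = C1 + C2*x + C3*exp(-x)


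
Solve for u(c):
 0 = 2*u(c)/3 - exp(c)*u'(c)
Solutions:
 u(c) = C1*exp(-2*exp(-c)/3)


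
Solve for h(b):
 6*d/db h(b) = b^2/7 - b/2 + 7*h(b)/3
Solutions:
 h(b) = C1*exp(7*b/18) - 3*b^2/49 - 69*b/686 - 621/2401


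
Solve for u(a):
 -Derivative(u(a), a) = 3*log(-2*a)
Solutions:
 u(a) = C1 - 3*a*log(-a) + 3*a*(1 - log(2))


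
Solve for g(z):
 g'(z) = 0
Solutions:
 g(z) = C1


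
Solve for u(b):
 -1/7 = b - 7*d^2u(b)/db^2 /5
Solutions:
 u(b) = C1 + C2*b + 5*b^3/42 + 5*b^2/98


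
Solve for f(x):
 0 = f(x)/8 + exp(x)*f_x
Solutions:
 f(x) = C1*exp(exp(-x)/8)


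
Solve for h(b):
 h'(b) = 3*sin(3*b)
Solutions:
 h(b) = C1 - cos(3*b)


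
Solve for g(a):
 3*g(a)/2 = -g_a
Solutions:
 g(a) = C1*exp(-3*a/2)


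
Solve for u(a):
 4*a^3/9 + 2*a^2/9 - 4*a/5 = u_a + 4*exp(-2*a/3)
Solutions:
 u(a) = C1 + a^4/9 + 2*a^3/27 - 2*a^2/5 + 6*exp(-2*a/3)


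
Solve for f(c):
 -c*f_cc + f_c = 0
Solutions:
 f(c) = C1 + C2*c^2


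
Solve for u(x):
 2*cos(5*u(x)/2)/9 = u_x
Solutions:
 -2*x/9 - log(sin(5*u(x)/2) - 1)/5 + log(sin(5*u(x)/2) + 1)/5 = C1


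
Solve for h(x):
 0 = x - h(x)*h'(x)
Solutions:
 h(x) = -sqrt(C1 + x^2)
 h(x) = sqrt(C1 + x^2)


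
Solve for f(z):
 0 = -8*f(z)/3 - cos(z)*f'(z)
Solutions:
 f(z) = C1*(sin(z) - 1)^(4/3)/(sin(z) + 1)^(4/3)


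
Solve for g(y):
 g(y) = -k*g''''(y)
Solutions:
 g(y) = C1*exp(-y*(-1/k)^(1/4)) + C2*exp(y*(-1/k)^(1/4)) + C3*exp(-I*y*(-1/k)^(1/4)) + C4*exp(I*y*(-1/k)^(1/4))


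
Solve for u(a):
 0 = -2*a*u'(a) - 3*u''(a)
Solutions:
 u(a) = C1 + C2*erf(sqrt(3)*a/3)


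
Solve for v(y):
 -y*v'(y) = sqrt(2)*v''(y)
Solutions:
 v(y) = C1 + C2*erf(2^(1/4)*y/2)


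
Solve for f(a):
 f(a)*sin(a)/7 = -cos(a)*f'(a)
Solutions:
 f(a) = C1*cos(a)^(1/7)


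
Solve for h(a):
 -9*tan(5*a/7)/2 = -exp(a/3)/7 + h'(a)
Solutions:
 h(a) = C1 + 3*exp(a/3)/7 + 63*log(cos(5*a/7))/10


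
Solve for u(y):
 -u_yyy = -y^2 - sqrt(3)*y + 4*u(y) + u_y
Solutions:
 u(y) = C1*exp(-3^(1/3)*y*(-(18 + sqrt(327))^(1/3) + 3^(1/3)/(18 + sqrt(327))^(1/3))/6)*sin(3^(1/6)*y*(3/(18 + sqrt(327))^(1/3) + 3^(2/3)*(18 + sqrt(327))^(1/3))/6) + C2*exp(-3^(1/3)*y*(-(18 + sqrt(327))^(1/3) + 3^(1/3)/(18 + sqrt(327))^(1/3))/6)*cos(3^(1/6)*y*(3/(18 + sqrt(327))^(1/3) + 3^(2/3)*(18 + sqrt(327))^(1/3))/6) + C3*exp(3^(1/3)*y*(-(18 + sqrt(327))^(1/3) + 3^(1/3)/(18 + sqrt(327))^(1/3))/3) + y^2/4 - y/8 + sqrt(3)*y/4 - sqrt(3)/16 + 1/32


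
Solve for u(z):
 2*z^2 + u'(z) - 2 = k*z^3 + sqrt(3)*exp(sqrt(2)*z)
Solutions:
 u(z) = C1 + k*z^4/4 - 2*z^3/3 + 2*z + sqrt(6)*exp(sqrt(2)*z)/2


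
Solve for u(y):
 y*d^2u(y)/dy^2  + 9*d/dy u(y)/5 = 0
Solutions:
 u(y) = C1 + C2/y^(4/5)


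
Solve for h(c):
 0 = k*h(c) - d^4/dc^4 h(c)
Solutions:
 h(c) = C1*exp(-c*k^(1/4)) + C2*exp(c*k^(1/4)) + C3*exp(-I*c*k^(1/4)) + C4*exp(I*c*k^(1/4))


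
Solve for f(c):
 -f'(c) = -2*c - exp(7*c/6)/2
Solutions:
 f(c) = C1 + c^2 + 3*exp(7*c/6)/7


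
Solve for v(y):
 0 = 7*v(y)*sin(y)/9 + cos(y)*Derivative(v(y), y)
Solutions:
 v(y) = C1*cos(y)^(7/9)


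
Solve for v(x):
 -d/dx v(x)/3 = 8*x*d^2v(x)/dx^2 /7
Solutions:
 v(x) = C1 + C2*x^(17/24)


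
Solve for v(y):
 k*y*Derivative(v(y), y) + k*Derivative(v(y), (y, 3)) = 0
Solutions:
 v(y) = C1 + Integral(C2*airyai(-y) + C3*airybi(-y), y)


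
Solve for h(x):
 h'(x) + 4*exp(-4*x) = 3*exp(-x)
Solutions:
 h(x) = C1 - 3*exp(-x) + exp(-4*x)


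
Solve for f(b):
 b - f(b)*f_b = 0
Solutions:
 f(b) = -sqrt(C1 + b^2)
 f(b) = sqrt(C1 + b^2)


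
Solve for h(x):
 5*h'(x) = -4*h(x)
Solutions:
 h(x) = C1*exp(-4*x/5)


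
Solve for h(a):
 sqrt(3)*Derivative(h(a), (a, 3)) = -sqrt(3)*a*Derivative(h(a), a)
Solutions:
 h(a) = C1 + Integral(C2*airyai(-a) + C3*airybi(-a), a)


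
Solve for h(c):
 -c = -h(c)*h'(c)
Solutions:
 h(c) = -sqrt(C1 + c^2)
 h(c) = sqrt(C1 + c^2)


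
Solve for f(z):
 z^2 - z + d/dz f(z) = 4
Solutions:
 f(z) = C1 - z^3/3 + z^2/2 + 4*z


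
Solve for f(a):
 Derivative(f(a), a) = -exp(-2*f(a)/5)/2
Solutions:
 f(a) = 5*log(-sqrt(C1 - a)) - 5*log(5)/2
 f(a) = 5*log(C1 - a/5)/2


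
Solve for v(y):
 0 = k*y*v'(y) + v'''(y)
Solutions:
 v(y) = C1 + Integral(C2*airyai(y*(-k)^(1/3)) + C3*airybi(y*(-k)^(1/3)), y)


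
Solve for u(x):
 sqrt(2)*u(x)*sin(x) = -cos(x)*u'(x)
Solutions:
 u(x) = C1*cos(x)^(sqrt(2))


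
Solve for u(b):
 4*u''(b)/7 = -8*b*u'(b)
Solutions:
 u(b) = C1 + C2*erf(sqrt(7)*b)


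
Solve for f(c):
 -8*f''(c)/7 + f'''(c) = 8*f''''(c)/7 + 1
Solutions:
 f(c) = C1 + C2*c - 7*c^2/16 + (C3*sin(3*sqrt(23)*c/16) + C4*cos(3*sqrt(23)*c/16))*exp(7*c/16)


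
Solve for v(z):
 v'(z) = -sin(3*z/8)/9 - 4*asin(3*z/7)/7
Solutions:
 v(z) = C1 - 4*z*asin(3*z/7)/7 - 4*sqrt(49 - 9*z^2)/21 + 8*cos(3*z/8)/27


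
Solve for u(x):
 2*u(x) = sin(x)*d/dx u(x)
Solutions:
 u(x) = C1*(cos(x) - 1)/(cos(x) + 1)


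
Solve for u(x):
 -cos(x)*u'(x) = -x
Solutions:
 u(x) = C1 + Integral(x/cos(x), x)


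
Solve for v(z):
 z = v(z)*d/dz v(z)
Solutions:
 v(z) = -sqrt(C1 + z^2)
 v(z) = sqrt(C1 + z^2)


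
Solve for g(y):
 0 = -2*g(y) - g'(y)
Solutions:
 g(y) = C1*exp(-2*y)


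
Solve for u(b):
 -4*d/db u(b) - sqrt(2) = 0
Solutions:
 u(b) = C1 - sqrt(2)*b/4


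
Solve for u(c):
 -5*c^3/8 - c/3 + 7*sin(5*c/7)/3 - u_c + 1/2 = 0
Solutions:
 u(c) = C1 - 5*c^4/32 - c^2/6 + c/2 - 49*cos(5*c/7)/15


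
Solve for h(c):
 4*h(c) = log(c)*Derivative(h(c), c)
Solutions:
 h(c) = C1*exp(4*li(c))


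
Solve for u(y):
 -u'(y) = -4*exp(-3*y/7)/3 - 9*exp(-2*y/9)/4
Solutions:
 u(y) = C1 - 28*exp(-3*y/7)/9 - 81*exp(-2*y/9)/8


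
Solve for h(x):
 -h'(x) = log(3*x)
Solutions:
 h(x) = C1 - x*log(x) - x*log(3) + x


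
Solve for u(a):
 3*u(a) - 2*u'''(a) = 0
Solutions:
 u(a) = C3*exp(2^(2/3)*3^(1/3)*a/2) + (C1*sin(2^(2/3)*3^(5/6)*a/4) + C2*cos(2^(2/3)*3^(5/6)*a/4))*exp(-2^(2/3)*3^(1/3)*a/4)


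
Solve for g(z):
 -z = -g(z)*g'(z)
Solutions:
 g(z) = -sqrt(C1 + z^2)
 g(z) = sqrt(C1 + z^2)


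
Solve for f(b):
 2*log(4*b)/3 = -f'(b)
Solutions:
 f(b) = C1 - 2*b*log(b)/3 - 4*b*log(2)/3 + 2*b/3
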